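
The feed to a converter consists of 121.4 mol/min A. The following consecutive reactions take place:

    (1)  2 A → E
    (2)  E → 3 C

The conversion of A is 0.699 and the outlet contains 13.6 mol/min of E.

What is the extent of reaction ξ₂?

ξ₂ = 28.8 mol/min

Conversion of A: A consumed = 2ξ₁ = 0.699 × 121.4 → ξ₁ = 42.43 mol/min.
E balance: n_E = 0 + 1ξ₁ − 1ξ₂ = 13.6 → ξ₂ = (1·42.43 − 13.6)/1 = 28.83 mol/min.
Outlet amounts (n = n₀ + Σ ν·ξ):
  A: 121.4 − 2(42.43) = 36.54
  E: 0 + 1(42.43) − 1(28.83) = 13.6
  C: 0 + 3(28.83) = 86.49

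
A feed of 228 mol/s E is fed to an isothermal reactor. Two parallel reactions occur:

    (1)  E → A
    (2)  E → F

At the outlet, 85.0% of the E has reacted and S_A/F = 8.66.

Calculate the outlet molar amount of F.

Conversion of E: E consumed = 0.85 × 228 = 193.8 mol/s = 1ξ₁ + 1ξ₂.
Selectivity: 1ξ₁ / (1ξ₂) = 8.66 → ξ₁ = 8.66 ξ₂.
Substitute: (1·8.66 + 1) ξ₂ = 193.8 → ξ₂ = 20.06 mol/s, ξ₁ = 173.7 mol/s.
Outlet amounts (n = n₀ + Σ ν·ξ):
  E: 228 − 1(173.7) − 1(20.06) = 34.2
  A: 0 + 1(173.7) = 173.7
  F: 0 + 1(20.06) = 20.06

20.1 mol/s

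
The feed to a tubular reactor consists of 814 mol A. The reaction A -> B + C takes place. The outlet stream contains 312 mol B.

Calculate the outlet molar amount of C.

For B: n = n₀ + 1ξ → 312 = 0 + 1ξ, giving ξ = 312 mol.
Outlet amounts (n = n₀ + ν ξ):
  A: 814 − 1(312) = 502
  B: 0 + 1(312) = 312
  C: 0 + 1(312) = 312

312 mol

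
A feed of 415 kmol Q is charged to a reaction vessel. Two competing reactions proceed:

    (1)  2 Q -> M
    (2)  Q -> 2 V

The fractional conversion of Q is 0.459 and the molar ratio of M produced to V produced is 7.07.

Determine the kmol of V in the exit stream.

Conversion of Q: Q consumed = 0.459 × 415 = 190.5 kmol = 2ξ₁ + 1ξ₂.
Selectivity: 1ξ₁ / (2ξ₂) = 7.07 → ξ₁ = 14.14 ξ₂.
Substitute: (2·14.14 + 1) ξ₂ = 190.5 → ξ₂ = 6.506 kmol, ξ₁ = 91.99 kmol.
Outlet amounts (n = n₀ + Σ ν·ξ):
  Q: 415 − 2(91.99) − 1(6.506) = 224.5
  M: 0 + 1(91.99) = 91.99
  V: 0 + 2(6.506) = 13.01

13 kmol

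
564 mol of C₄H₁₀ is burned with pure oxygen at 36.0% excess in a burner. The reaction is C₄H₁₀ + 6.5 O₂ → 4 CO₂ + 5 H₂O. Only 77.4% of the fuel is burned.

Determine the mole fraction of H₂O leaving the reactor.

0.352

Stoichiometric O₂ = 6.5 × 564 = 3666 mol; O₂ fed = 3666 × 1.360 = 4986 mol.
Fuel reacted = 0.774 × 564 → ξ = 436.5 mol.
Outlet (n = n₀ + ν ξ):
  C₄H₁₀: 564 − 1(436.5) = 127.5
  O₂: 4986 − 6.5(436.5) = 2148
  CO₂: 0 + 4(436.5) = 1746
  H₂O: 0 + 5(436.5) = 2183
Total out = 6205 mol; y_H₂O = 2183 / 6205 = 0.3518.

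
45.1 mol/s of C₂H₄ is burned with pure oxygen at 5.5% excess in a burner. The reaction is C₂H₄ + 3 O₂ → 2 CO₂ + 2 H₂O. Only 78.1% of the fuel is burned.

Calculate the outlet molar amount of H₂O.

70.4 mol/s

Stoichiometric O₂ = 3 × 45.1 = 135.3 mol/s; O₂ fed = 135.3 × 1.055 = 142.7 mol/s.
Fuel reacted = 0.781 × 45.1 → ξ = 35.22 mol/s.
Outlet (n = n₀ + ν ξ):
  C₂H₄: 45.1 − 1(35.22) = 9.877
  O₂: 142.7 − 3(35.22) = 37.07
  CO₂: 0 + 2(35.22) = 70.45
  H₂O: 0 + 2(35.22) = 70.45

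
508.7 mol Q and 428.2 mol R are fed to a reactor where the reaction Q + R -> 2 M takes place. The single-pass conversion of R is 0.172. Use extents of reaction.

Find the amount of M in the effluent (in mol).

147 mol

R reacted = 0.172 × 428.2 = 73.65 mol; ν_R = −1, so ξ = 73.65/1 = 73.65 mol.
Outlet amounts (n = n₀ + ν ξ):
  Q: 508.7 − 1(73.65) = 435
  R: 428.2 − 1(73.65) = 354.5
  M: 0 + 2(73.65) = 147.3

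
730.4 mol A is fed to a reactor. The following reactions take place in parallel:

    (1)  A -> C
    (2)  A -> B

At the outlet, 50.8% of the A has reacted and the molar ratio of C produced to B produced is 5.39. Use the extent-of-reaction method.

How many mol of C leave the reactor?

Conversion of A: A consumed = 0.508 × 730.4 = 371 mol = 1ξ₁ + 1ξ₂.
Selectivity: 1ξ₁ / (1ξ₂) = 5.39 → ξ₁ = 5.39 ξ₂.
Substitute: (1·5.39 + 1) ξ₂ = 371 → ξ₂ = 58.07 mol, ξ₁ = 313 mol.
Outlet amounts (n = n₀ + Σ ν·ξ):
  A: 730.4 − 1(313) − 1(58.07) = 359.4
  C: 0 + 1(313) = 313
  B: 0 + 1(58.07) = 58.07

313 mol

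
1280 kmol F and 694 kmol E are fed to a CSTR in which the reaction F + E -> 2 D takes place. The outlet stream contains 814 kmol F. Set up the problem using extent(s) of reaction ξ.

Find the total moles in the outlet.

For F: n = n₀ − 1ξ → 814 = 1280 − 1ξ, giving ξ = 466 kmol.
Outlet amounts (n = n₀ + ν ξ):
  F: 1280 − 1(466) = 814
  E: 694 − 1(466) = 228
  D: 0 + 2(466) = 932
Total out = 814 + 228 + 932 = 1974 kmol.

1970 kmol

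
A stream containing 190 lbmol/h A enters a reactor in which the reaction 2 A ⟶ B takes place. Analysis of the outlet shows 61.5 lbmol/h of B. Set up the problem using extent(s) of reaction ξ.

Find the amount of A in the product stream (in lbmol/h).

For B: n = n₀ + 1ξ → 61.5 = 0 + 1ξ, giving ξ = 61.5 lbmol/h.
Outlet amounts (n = n₀ + ν ξ):
  A: 190 − 2(61.5) = 67
  B: 0 + 1(61.5) = 61.5

67 lbmol/h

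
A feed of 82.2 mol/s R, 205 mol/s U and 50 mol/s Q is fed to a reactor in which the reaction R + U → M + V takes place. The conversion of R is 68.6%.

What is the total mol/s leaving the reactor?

337 mol/s

R reacted = 0.686 × 82.2 = 56.39 mol/s; ν_R = −1, so ξ = 56.39/1 = 56.39 mol/s.
Outlet amounts (n = n₀ + ν ξ):
  R: 82.2 − 1(56.39) = 25.81
  U: 205 − 1(56.39) = 148.6
  M: 0 + 1(56.39) = 56.39
  V: 0 + 1(56.39) = 56.39
  Q: 50 (inert)
Total out = 25.81 + 148.6 + 56.39 + 56.39 + 50 = 337.2 mol/s.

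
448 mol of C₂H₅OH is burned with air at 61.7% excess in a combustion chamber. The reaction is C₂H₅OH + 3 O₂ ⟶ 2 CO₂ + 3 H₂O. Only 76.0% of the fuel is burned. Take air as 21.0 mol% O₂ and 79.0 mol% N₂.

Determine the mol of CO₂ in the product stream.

681 mol

Stoichiometric O₂ = 3 × 448 = 1344 mol; O₂ fed = 1344 × 1.617 = 2173 mol.
N₂ fed = 2173 × 79/21 = 8176 mol.
Fuel reacted = 0.76 × 448 → ξ = 340.5 mol.
Outlet (n = n₀ + ν ξ):
  C₂H₅OH: 448 − 1(340.5) = 107.5
  O₂: 2173 − 3(340.5) = 1152
  N₂: 8176 (inert)
  CO₂: 0 + 2(340.5) = 681
  H₂O: 0 + 3(340.5) = 1021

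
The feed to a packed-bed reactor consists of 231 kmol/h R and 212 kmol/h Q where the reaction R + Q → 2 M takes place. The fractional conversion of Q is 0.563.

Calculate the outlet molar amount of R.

Q reacted = 0.563 × 212 = 119.4 kmol/h; ν_Q = −1, so ξ = 119.4/1 = 119.4 kmol/h.
Outlet amounts (n = n₀ + ν ξ):
  R: 231 − 1(119.4) = 111.6
  Q: 212 − 1(119.4) = 92.64
  M: 0 + 2(119.4) = 238.7

112 kmol/h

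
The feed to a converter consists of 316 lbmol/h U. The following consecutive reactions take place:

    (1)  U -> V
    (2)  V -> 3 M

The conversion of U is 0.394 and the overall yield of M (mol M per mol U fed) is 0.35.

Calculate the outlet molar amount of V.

Conversion of U: U consumed = 1ξ₁ = 0.394 × 316 → ξ₁ = 124.5 lbmol/h.
Yield of M: 3ξ₂ / 316 = 0.35 → ξ₂ = 36.87 lbmol/h.
Outlet amounts (n = n₀ + Σ ν·ξ):
  U: 316 − 1(124.5) = 191.5
  V: 0 + 1(124.5) − 1(36.87) = 87.64
  M: 0 + 3(36.87) = 110.6

87.6 lbmol/h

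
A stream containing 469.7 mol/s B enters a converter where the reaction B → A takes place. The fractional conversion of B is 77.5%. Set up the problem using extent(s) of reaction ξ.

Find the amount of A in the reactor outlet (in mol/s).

B reacted = 0.775 × 469.7 = 364 mol/s; ν_B = −1, so ξ = 364/1 = 364 mol/s.
Outlet amounts (n = n₀ + ν ξ):
  B: 469.7 − 1(364) = 105.7
  A: 0 + 1(364) = 364

364 mol/s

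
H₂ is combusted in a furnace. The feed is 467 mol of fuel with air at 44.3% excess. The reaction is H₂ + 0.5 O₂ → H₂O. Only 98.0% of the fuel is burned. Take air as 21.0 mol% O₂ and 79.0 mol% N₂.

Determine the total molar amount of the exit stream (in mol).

Stoichiometric O₂ = 0.5 × 467 = 233.5 mol; O₂ fed = 233.5 × 1.443 = 336.9 mol.
N₂ fed = 336.9 × 79/21 = 1268 mol.
Fuel reacted = 0.98 × 467 → ξ = 457.7 mol.
Outlet (n = n₀ + ν ξ):
  H₂: 467 − 1(457.7) = 9.34
  O₂: 336.9 − 0.5(457.7) = 108.1
  N₂: 1268 (inert)
  H₂O: 0 + 1(457.7) = 457.7
Total out = 9.34 + 108.1 + 1268 + 457.7 = 1843 mol.

1840 mol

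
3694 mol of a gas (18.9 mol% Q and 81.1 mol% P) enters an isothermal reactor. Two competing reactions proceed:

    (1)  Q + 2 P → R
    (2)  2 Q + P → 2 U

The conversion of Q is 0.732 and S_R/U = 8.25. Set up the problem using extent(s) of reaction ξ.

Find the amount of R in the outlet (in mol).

Conversion of Q: Q consumed = 0.732 × 698.2 = 511.1 mol = 1ξ₁ + 2ξ₂.
Selectivity: 1ξ₁ / (2ξ₂) = 8.25 → ξ₁ = 16.5 ξ₂.
Substitute: (1·16.5 + 2) ξ₂ = 511.1 → ξ₂ = 27.62 mol, ξ₁ = 455.8 mol.
Outlet amounts (n = n₀ + Σ ν·ξ):
  Q: 698.2 − 1(455.8) − 2(27.62) = 187.1
  P: 2996 − 2(455.8) − 1(27.62) = 2057
  R: 0 + 1(455.8) = 455.8
  U: 0 + 2(27.62) = 55.25

456 mol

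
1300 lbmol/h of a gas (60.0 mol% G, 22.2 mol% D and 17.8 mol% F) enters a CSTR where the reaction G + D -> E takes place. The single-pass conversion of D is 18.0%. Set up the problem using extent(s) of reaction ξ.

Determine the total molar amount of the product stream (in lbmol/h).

1250 lbmol/h

D reacted = 0.18 × 288.6 = 51.95 lbmol/h; ν_D = −1, so ξ = 51.95/1 = 51.95 lbmol/h.
Outlet amounts (n = n₀ + ν ξ):
  G: 780 − 1(51.95) = 728.1
  D: 288.6 − 1(51.95) = 236.7
  E: 0 + 1(51.95) = 51.95
  F: 231.4 (inert)
Total out = 728.1 + 236.7 + 51.95 + 231.4 = 1248 lbmol/h.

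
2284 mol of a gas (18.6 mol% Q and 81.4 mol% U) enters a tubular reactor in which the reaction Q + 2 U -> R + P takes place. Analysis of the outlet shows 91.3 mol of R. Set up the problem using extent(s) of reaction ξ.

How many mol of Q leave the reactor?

For R: n = n₀ + 1ξ → 91.3 = 0 + 1ξ, giving ξ = 91.3 mol.
Outlet amounts (n = n₀ + ν ξ):
  Q: 424.8 − 1(91.3) = 333.5
  U: 1859 − 2(91.3) = 1677
  R: 0 + 1(91.3) = 91.3
  P: 0 + 1(91.3) = 91.3

334 mol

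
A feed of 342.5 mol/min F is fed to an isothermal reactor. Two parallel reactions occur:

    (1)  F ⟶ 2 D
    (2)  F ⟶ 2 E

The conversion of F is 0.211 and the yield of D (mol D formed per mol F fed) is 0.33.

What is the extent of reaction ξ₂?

ξ₂ = 15.8 mol/min

Yield of D: 2ξ₁ / 342.5 = 0.33 → ξ₁ = 56.51 mol/min.
Conversion of F: 1ξ₁ + 1ξ₂ = 0.211 × 342.5 = 72.27 → ξ₂ = 15.75 mol/min.
Outlet amounts (n = n₀ + Σ ν·ξ):
  F: 342.5 − 1(56.51) − 1(15.75) = 270.2
  D: 0 + 2(56.51) = 113
  E: 0 + 2(15.75) = 31.51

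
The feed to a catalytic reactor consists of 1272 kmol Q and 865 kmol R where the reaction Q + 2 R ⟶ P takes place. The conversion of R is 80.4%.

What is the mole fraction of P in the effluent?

R reacted = 0.804 × 865 = 695.5 kmol; ν_R = −2, so ξ = 695.5/2 = 347.7 kmol.
Outlet amounts (n = n₀ + ν ξ):
  Q: 1272 − 1(347.7) = 924.3
  R: 865 − 2(347.7) = 169.5
  P: 0 + 1(347.7) = 347.7
Total out = 1442 kmol; y_P = 347.7 / 1442 = 0.2412.

0.241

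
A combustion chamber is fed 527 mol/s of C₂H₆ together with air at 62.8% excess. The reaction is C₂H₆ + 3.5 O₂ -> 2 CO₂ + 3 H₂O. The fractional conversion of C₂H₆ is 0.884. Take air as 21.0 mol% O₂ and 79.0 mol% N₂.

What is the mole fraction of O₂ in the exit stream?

0.0911

Stoichiometric O₂ = 3.5 × 527 = 1844 mol/s; O₂ fed = 1844 × 1.628 = 3003 mol/s.
N₂ fed = 3003 × 79/21 = 11300 mol/s.
Fuel reacted = 0.884 × 527 → ξ = 465.9 mol/s.
Outlet (n = n₀ + ν ξ):
  C₂H₆: 527 − 1(465.9) = 61.13
  O₂: 3003 − 3.5(465.9) = 1372
  N₂: 11300 (inert)
  CO₂: 0 + 2(465.9) = 931.7
  H₂O: 0 + 3(465.9) = 1398
Total out = 15060 mol/s; y_O₂ = 1372 / 15060 = 0.09113.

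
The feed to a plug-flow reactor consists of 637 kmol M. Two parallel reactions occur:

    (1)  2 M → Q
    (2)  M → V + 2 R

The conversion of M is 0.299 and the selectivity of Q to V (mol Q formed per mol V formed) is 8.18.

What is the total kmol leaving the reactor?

569 kmol

Conversion of M: M consumed = 0.299 × 637 = 190.5 kmol = 2ξ₁ + 1ξ₂.
Selectivity: 1ξ₁ / (1ξ₂) = 8.18 → ξ₁ = 8.18 ξ₂.
Substitute: (2·8.18 + 1) ξ₂ = 190.5 → ξ₂ = 10.97 kmol, ξ₁ = 89.75 kmol.
Outlet amounts (n = n₀ + Σ ν·ξ):
  M: 637 − 2(89.75) − 1(10.97) = 446.5
  Q: 0 + 1(89.75) = 89.75
  V: 0 + 1(10.97) = 10.97
  R: 0 + 2(10.97) = 21.94
Total out = 446.5 + 89.75 + 10.97 + 21.94 = 569.2 kmol.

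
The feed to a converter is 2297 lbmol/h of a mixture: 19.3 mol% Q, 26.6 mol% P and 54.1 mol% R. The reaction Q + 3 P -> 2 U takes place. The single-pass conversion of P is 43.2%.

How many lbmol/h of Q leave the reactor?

355 lbmol/h

P reacted = 0.432 × 611 = 264 lbmol/h; ν_P = −3, so ξ = 264/3 = 87.98 lbmol/h.
Outlet amounts (n = n₀ + ν ξ):
  Q: 443.3 − 1(87.98) = 355.3
  P: 611 − 3(87.98) = 347
  U: 0 + 2(87.98) = 176
  R: 1243 (inert)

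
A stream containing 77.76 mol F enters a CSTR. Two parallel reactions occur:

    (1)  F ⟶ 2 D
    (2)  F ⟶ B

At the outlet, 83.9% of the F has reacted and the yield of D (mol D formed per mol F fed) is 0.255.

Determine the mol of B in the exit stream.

55.3 mol

Yield of D: 2ξ₁ / 77.76 = 0.255 → ξ₁ = 9.914 mol.
Conversion of F: 1ξ₁ + 1ξ₂ = 0.839 × 77.76 = 65.24 → ξ₂ = 55.33 mol.
Outlet amounts (n = n₀ + Σ ν·ξ):
  F: 77.76 − 1(9.914) − 1(55.33) = 12.52
  D: 0 + 2(9.914) = 19.83
  B: 0 + 1(55.33) = 55.33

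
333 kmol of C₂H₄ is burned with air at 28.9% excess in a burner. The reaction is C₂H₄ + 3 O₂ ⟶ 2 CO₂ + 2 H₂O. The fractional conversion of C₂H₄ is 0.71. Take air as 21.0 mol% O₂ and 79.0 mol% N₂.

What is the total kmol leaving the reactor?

6460 kmol

Stoichiometric O₂ = 3 × 333 = 999 kmol; O₂ fed = 999 × 1.289 = 1288 kmol.
N₂ fed = 1288 × 79/21 = 4844 kmol.
Fuel reacted = 0.71 × 333 → ξ = 236.4 kmol.
Outlet (n = n₀ + ν ξ):
  C₂H₄: 333 − 1(236.4) = 96.57
  O₂: 1288 − 3(236.4) = 578.4
  N₂: 4844 (inert)
  CO₂: 0 + 2(236.4) = 472.9
  H₂O: 0 + 2(236.4) = 472.9
Total out = 96.57 + 578.4 + 4844 + 472.9 + 472.9 = 6465 kmol.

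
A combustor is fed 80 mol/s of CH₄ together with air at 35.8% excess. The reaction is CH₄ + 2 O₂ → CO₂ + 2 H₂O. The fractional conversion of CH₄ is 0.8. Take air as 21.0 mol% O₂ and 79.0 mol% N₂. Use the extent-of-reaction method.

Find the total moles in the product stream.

1110 mol/s

Stoichiometric O₂ = 2 × 80 = 160 mol/s; O₂ fed = 160 × 1.358 = 217.3 mol/s.
N₂ fed = 217.3 × 79/21 = 817.4 mol/s.
Fuel reacted = 0.8 × 80 → ξ = 64 mol/s.
Outlet (n = n₀ + ν ξ):
  CH₄: 80 − 1(64) = 16
  O₂: 217.3 − 2(64) = 89.28
  N₂: 817.4 (inert)
  CO₂: 0 + 1(64) = 64
  H₂O: 0 + 2(64) = 128
Total out = 16 + 89.28 + 817.4 + 64 + 128 = 1115 mol/s.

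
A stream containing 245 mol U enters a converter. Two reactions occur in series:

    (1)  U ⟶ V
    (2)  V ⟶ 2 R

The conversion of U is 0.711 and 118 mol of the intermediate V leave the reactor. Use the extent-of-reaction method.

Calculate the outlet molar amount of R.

112 mol

Conversion of U: U consumed = 1ξ₁ = 0.711 × 245 → ξ₁ = 174.2 mol.
V balance: n_V = 0 + 1ξ₁ − 1ξ₂ = 118 → ξ₂ = (1·174.2 − 118)/1 = 56.19 mol.
Outlet amounts (n = n₀ + Σ ν·ξ):
  U: 245 − 1(174.2) = 70.81
  V: 0 + 1(174.2) − 1(56.19) = 118
  R: 0 + 2(56.19) = 112.4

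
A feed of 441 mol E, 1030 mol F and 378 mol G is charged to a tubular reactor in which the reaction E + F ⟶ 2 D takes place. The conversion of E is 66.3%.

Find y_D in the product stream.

0.316

E reacted = 0.663 × 441 = 292.4 mol; ν_E = −1, so ξ = 292.4/1 = 292.4 mol.
Outlet amounts (n = n₀ + ν ξ):
  E: 441 − 1(292.4) = 148.6
  F: 1030 − 1(292.4) = 737.6
  D: 0 + 2(292.4) = 584.8
  G: 378 (inert)
Total out = 1849 mol; y_D = 584.8 / 1849 = 0.3163.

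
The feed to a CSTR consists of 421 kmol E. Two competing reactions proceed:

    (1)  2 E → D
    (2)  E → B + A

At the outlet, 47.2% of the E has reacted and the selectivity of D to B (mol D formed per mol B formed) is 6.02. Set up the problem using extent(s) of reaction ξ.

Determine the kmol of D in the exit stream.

91.7 kmol

Conversion of E: E consumed = 0.472 × 421 = 198.7 kmol = 2ξ₁ + 1ξ₂.
Selectivity: 1ξ₁ / (1ξ₂) = 6.02 → ξ₁ = 6.02 ξ₂.
Substitute: (2·6.02 + 1) ξ₂ = 198.7 → ξ₂ = 15.24 kmol, ξ₁ = 91.74 kmol.
Outlet amounts (n = n₀ + Σ ν·ξ):
  E: 421 − 2(91.74) − 1(15.24) = 222.3
  D: 0 + 1(91.74) = 91.74
  B: 0 + 1(15.24) = 15.24
  A: 0 + 1(15.24) = 15.24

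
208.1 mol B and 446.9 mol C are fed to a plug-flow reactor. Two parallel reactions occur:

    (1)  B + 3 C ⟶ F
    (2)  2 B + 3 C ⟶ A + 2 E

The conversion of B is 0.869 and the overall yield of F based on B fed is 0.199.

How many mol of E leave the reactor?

139 mol

Yield of F: 1ξ₁ / 208.1 = 0.199 → ξ₁ = 41.41 mol.
Conversion of B: 1ξ₁ + 2ξ₂ = 0.869 × 208.1 = 180.8 → ξ₂ = 69.71 mol.
Outlet amounts (n = n₀ + Σ ν·ξ):
  B: 208.1 − 1(41.41) − 2(69.71) = 27.26
  C: 446.9 − 3(41.41) − 3(69.71) = 113.5
  F: 0 + 1(41.41) = 41.41
  A: 0 + 1(69.71) = 69.71
  E: 0 + 2(69.71) = 139.4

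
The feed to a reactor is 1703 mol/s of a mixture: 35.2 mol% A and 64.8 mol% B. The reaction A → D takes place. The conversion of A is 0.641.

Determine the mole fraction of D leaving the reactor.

A reacted = 0.641 × 599.5 = 384.3 mol/s; ν_A = −1, so ξ = 384.3/1 = 384.3 mol/s.
Outlet amounts (n = n₀ + ν ξ):
  A: 599.5 − 1(384.3) = 215.2
  D: 0 + 1(384.3) = 384.3
  B: 1104 (inert)
Total out = 1703 mol/s; y_D = 384.3 / 1703 = 0.2256.

0.226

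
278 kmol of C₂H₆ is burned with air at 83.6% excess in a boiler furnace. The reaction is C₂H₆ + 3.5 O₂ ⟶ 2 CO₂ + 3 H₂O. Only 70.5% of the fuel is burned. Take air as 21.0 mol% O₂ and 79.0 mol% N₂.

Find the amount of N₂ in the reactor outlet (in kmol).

6720 kmol

Stoichiometric O₂ = 3.5 × 278 = 973 kmol; O₂ fed = 973 × 1.836 = 1786 kmol.
N₂ fed = 1786 × 79/21 = 6720 kmol.
Fuel reacted = 0.705 × 278 → ξ = 196 kmol.
Outlet (n = n₀ + ν ξ):
  C₂H₆: 278 − 1(196) = 82.01
  O₂: 1786 − 3.5(196) = 1100
  N₂: 6720 (inert)
  CO₂: 0 + 2(196) = 392
  H₂O: 0 + 3(196) = 588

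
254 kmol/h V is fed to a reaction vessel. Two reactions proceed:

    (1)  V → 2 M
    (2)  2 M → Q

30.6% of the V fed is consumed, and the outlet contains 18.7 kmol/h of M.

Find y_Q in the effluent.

0.26

Conversion of V: V consumed = 1ξ₁ = 0.306 × 254 → ξ₁ = 77.72 kmol/h.
M balance: n_M = 0 + 2ξ₁ − 2ξ₂ = 18.7 → ξ₂ = (2·77.72 − 18.7)/2 = 68.37 kmol/h.
Outlet amounts (n = n₀ + Σ ν·ξ):
  V: 254 − 1(77.72) = 176.3
  M: 0 + 2(77.72) − 2(68.37) = 18.7
  Q: 0 + 1(68.37) = 68.37
Total out = 263.4 kmol/h; y_Q = 68.37 / 263.4 = 0.2596.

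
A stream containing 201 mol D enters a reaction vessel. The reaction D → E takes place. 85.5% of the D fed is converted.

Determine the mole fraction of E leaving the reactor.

D reacted = 0.855 × 201 = 171.9 mol; ν_D = −1, so ξ = 171.9/1 = 171.9 mol.
Outlet amounts (n = n₀ + ν ξ):
  D: 201 − 1(171.9) = 29.15
  E: 0 + 1(171.9) = 171.9
Total out = 201 mol; y_E = 171.9 / 201 = 0.855.

0.855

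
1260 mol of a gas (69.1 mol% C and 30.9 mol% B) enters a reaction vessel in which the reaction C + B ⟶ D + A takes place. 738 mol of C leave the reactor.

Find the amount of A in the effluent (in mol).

133 mol

For C: n = n₀ − 1ξ → 738 = 870.7 − 1ξ, giving ξ = 132.7 mol.
Outlet amounts (n = n₀ + ν ξ):
  C: 870.7 − 1(132.7) = 738
  B: 389.3 − 1(132.7) = 256.7
  D: 0 + 1(132.7) = 132.7
  A: 0 + 1(132.7) = 132.7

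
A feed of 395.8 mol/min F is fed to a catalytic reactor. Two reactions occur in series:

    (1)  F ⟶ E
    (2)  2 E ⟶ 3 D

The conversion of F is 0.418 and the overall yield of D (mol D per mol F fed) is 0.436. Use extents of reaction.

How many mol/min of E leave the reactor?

50.4 mol/min

Conversion of F: F consumed = 1ξ₁ = 0.418 × 395.8 → ξ₁ = 165.4 mol/min.
Yield of D: 3ξ₂ / 395.8 = 0.436 → ξ₂ = 57.52 mol/min.
Outlet amounts (n = n₀ + Σ ν·ξ):
  F: 395.8 − 1(165.4) = 230.4
  E: 0 + 1(165.4) − 2(57.52) = 50.4
  D: 0 + 3(57.52) = 172.6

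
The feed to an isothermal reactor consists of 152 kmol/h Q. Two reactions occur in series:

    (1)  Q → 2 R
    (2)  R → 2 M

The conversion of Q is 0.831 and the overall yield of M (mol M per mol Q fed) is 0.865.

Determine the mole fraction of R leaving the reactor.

Conversion of Q: Q consumed = 1ξ₁ = 0.831 × 152 → ξ₁ = 126.3 kmol/h.
Yield of M: 2ξ₂ / 152 = 0.865 → ξ₂ = 65.74 kmol/h.
Outlet amounts (n = n₀ + Σ ν·ξ):
  Q: 152 − 1(126.3) = 25.69
  R: 0 + 2(126.3) − 1(65.74) = 186.9
  M: 0 + 2(65.74) = 131.5
Total out = 344.1 kmol/h; y_R = 186.9 / 344.1 = 0.5432.

0.543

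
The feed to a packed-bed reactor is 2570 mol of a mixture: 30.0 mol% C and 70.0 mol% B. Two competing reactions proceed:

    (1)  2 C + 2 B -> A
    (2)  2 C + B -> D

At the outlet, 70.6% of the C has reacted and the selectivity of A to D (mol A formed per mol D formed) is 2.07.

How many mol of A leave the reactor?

Conversion of C: C consumed = 0.706 × 771 = 544.3 mol = 2ξ₁ + 2ξ₂.
Selectivity: 1ξ₁ / (1ξ₂) = 2.07 → ξ₁ = 2.07 ξ₂.
Substitute: (2·2.07 + 2) ξ₂ = 544.3 → ξ₂ = 88.65 mol, ξ₁ = 183.5 mol.
Outlet amounts (n = n₀ + Σ ν·ξ):
  C: 771 − 2(183.5) − 2(88.65) = 226.7
  B: 1799 − 2(183.5) − 1(88.65) = 1343
  A: 0 + 1(183.5) = 183.5
  D: 0 + 1(88.65) = 88.65

184 mol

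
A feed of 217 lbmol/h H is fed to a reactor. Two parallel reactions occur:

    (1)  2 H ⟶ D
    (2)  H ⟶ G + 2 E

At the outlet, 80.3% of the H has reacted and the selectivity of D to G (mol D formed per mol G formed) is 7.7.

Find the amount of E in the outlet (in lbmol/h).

21.3 lbmol/h

Conversion of H: H consumed = 0.803 × 217 = 174.3 lbmol/h = 2ξ₁ + 1ξ₂.
Selectivity: 1ξ₁ / (1ξ₂) = 7.7 → ξ₁ = 7.7 ξ₂.
Substitute: (2·7.7 + 1) ξ₂ = 174.3 → ξ₂ = 10.63 lbmol/h, ξ₁ = 81.81 lbmol/h.
Outlet amounts (n = n₀ + Σ ν·ξ):
  H: 217 − 2(81.81) − 1(10.63) = 42.75
  D: 0 + 1(81.81) = 81.81
  G: 0 + 1(10.63) = 10.63
  E: 0 + 2(10.63) = 21.25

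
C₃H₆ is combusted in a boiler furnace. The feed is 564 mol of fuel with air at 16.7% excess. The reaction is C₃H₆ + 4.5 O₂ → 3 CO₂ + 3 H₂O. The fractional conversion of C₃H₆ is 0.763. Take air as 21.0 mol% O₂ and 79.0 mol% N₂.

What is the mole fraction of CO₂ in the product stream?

0.0867

Stoichiometric O₂ = 4.5 × 564 = 2538 mol; O₂ fed = 2538 × 1.167 = 2962 mol.
N₂ fed = 2962 × 79/21 = 11140 mol.
Fuel reacted = 0.763 × 564 → ξ = 430.3 mol.
Outlet (n = n₀ + ν ξ):
  C₃H₆: 564 − 1(430.3) = 133.7
  O₂: 2962 − 4.5(430.3) = 1025
  N₂: 11140 (inert)
  CO₂: 0 + 3(430.3) = 1291
  H₂O: 0 + 3(430.3) = 1291
Total out = 14880 mol; y_CO₂ = 1291 / 14880 = 0.08674.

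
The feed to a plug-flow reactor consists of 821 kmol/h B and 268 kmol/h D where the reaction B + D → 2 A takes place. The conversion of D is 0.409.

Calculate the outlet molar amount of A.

219 kmol/h

D reacted = 0.409 × 268 = 109.6 kmol/h; ν_D = −1, so ξ = 109.6/1 = 109.6 kmol/h.
Outlet amounts (n = n₀ + ν ξ):
  B: 821 − 1(109.6) = 711.4
  D: 268 − 1(109.6) = 158.4
  A: 0 + 2(109.6) = 219.2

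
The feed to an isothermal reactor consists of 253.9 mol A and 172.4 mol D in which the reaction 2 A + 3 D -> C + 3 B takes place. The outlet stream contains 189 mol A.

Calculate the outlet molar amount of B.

97.4 mol

For A: n = n₀ − 2ξ → 189 = 253.9 − 2ξ, giving ξ = 32.45 mol.
Outlet amounts (n = n₀ + ν ξ):
  A: 253.9 − 2(32.45) = 189
  D: 172.4 − 3(32.45) = 75.05
  C: 0 + 1(32.45) = 32.45
  B: 0 + 3(32.45) = 97.35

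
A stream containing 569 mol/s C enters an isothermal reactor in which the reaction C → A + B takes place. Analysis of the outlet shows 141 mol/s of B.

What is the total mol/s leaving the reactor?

For B: n = n₀ + 1ξ → 141 = 0 + 1ξ, giving ξ = 141 mol/s.
Outlet amounts (n = n₀ + ν ξ):
  C: 569 − 1(141) = 428
  A: 0 + 1(141) = 141
  B: 0 + 1(141) = 141
Total out = 428 + 141 + 141 = 710 mol/s.

710 mol/s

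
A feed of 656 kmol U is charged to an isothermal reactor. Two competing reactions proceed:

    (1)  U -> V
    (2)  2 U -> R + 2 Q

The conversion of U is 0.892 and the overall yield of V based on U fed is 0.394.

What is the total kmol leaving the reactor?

819 kmol

Yield of V: 1ξ₁ / 656 = 0.394 → ξ₁ = 258.5 kmol.
Conversion of U: 1ξ₁ + 2ξ₂ = 0.892 × 656 = 585.2 → ξ₂ = 163.3 kmol.
Outlet amounts (n = n₀ + Σ ν·ξ):
  U: 656 − 1(258.5) − 2(163.3) = 70.85
  V: 0 + 1(258.5) = 258.5
  R: 0 + 1(163.3) = 163.3
  Q: 0 + 2(163.3) = 326.7
Total out = 70.85 + 258.5 + 163.3 + 326.7 = 819.3 kmol.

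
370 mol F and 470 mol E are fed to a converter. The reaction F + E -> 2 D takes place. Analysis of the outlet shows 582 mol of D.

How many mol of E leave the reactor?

For D: n = n₀ + 2ξ → 582 = 0 + 2ξ, giving ξ = 291 mol.
Outlet amounts (n = n₀ + ν ξ):
  F: 370 − 1(291) = 79
  E: 470 − 1(291) = 179
  D: 0 + 2(291) = 582

179 mol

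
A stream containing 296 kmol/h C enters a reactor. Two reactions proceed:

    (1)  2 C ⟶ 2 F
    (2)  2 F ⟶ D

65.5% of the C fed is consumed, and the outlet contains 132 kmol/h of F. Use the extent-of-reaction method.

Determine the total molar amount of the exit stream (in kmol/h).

Conversion of C: C consumed = 2ξ₁ = 0.655 × 296 → ξ₁ = 96.94 kmol/h.
F balance: n_F = 0 + 2ξ₁ − 2ξ₂ = 132 → ξ₂ = (2·96.94 − 132)/2 = 30.94 kmol/h.
Outlet amounts (n = n₀ + Σ ν·ξ):
  C: 296 − 2(96.94) = 102.1
  F: 0 + 2(96.94) − 2(30.94) = 132
  D: 0 + 1(30.94) = 30.94
Total out = 102.1 + 132 + 30.94 = 265.1 kmol/h.

265 kmol/h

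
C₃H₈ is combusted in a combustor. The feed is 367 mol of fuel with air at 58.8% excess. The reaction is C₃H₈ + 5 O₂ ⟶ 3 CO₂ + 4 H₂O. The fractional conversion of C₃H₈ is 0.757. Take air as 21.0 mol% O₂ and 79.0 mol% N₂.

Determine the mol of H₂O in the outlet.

Stoichiometric O₂ = 5 × 367 = 1835 mol; O₂ fed = 1835 × 1.588 = 2914 mol.
N₂ fed = 2914 × 79/21 = 10960 mol.
Fuel reacted = 0.757 × 367 → ξ = 277.8 mol.
Outlet (n = n₀ + ν ξ):
  C₃H₈: 367 − 1(277.8) = 89.18
  O₂: 2914 − 5(277.8) = 1525
  N₂: 10960 (inert)
  CO₂: 0 + 3(277.8) = 833.5
  H₂O: 0 + 4(277.8) = 1111

1110 mol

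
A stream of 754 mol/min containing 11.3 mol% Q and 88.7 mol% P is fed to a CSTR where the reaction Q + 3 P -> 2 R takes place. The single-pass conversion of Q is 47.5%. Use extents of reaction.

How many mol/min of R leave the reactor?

Q reacted = 0.475 × 85.2 = 40.47 mol/min; ν_Q = −1, so ξ = 40.47/1 = 40.47 mol/min.
Outlet amounts (n = n₀ + ν ξ):
  Q: 85.2 − 1(40.47) = 44.73
  P: 668.8 − 3(40.47) = 547.4
  R: 0 + 2(40.47) = 80.94

80.9 mol/min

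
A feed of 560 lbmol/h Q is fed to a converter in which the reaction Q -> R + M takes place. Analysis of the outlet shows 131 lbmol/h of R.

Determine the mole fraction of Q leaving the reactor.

0.621

For R: n = n₀ + 1ξ → 131 = 0 + 1ξ, giving ξ = 131 lbmol/h.
Outlet amounts (n = n₀ + ν ξ):
  Q: 560 − 1(131) = 429
  R: 0 + 1(131) = 131
  M: 0 + 1(131) = 131
Total out = 691 lbmol/h; y_Q = 429 / 691 = 0.6208.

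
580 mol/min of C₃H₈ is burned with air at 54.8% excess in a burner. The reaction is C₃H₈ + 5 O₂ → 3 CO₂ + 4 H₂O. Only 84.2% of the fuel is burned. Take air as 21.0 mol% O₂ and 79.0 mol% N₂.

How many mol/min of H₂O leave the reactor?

1950 mol/min

Stoichiometric O₂ = 5 × 580 = 2900 mol/min; O₂ fed = 2900 × 1.548 = 4489 mol/min.
N₂ fed = 4489 × 79/21 = 16890 mol/min.
Fuel reacted = 0.842 × 580 → ξ = 488.4 mol/min.
Outlet (n = n₀ + ν ξ):
  C₃H₈: 580 − 1(488.4) = 91.64
  O₂: 4489 − 5(488.4) = 2047
  N₂: 16890 (inert)
  CO₂: 0 + 3(488.4) = 1465
  H₂O: 0 + 4(488.4) = 1953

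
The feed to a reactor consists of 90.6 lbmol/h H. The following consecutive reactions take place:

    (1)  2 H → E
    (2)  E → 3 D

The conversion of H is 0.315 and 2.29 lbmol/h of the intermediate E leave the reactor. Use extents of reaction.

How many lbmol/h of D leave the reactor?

Conversion of H: H consumed = 2ξ₁ = 0.315 × 90.6 → ξ₁ = 14.27 lbmol/h.
E balance: n_E = 0 + 1ξ₁ − 1ξ₂ = 2.29 → ξ₂ = (1·14.27 − 2.29)/1 = 11.98 lbmol/h.
Outlet amounts (n = n₀ + Σ ν·ξ):
  H: 90.6 − 2(14.27) = 62.06
  E: 0 + 1(14.27) − 1(11.98) = 2.29
  D: 0 + 3(11.98) = 35.94

35.9 lbmol/h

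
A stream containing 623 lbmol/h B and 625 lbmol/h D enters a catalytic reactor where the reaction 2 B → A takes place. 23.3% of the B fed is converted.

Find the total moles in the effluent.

B reacted = 0.233 × 623 = 145.2 lbmol/h; ν_B = −2, so ξ = 145.2/2 = 72.58 lbmol/h.
Outlet amounts (n = n₀ + ν ξ):
  B: 623 − 2(72.58) = 477.8
  A: 0 + 1(72.58) = 72.58
  D: 625 (inert)
Total out = 477.8 + 72.58 + 625 = 1175 lbmol/h.

1180 lbmol/h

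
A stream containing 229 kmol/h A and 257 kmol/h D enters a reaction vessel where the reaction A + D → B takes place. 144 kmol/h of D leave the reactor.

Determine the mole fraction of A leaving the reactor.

0.311

For D: n = n₀ − 1ξ → 144 = 257 − 1ξ, giving ξ = 113 kmol/h.
Outlet amounts (n = n₀ + ν ξ):
  A: 229 − 1(113) = 116
  D: 257 − 1(113) = 144
  B: 0 + 1(113) = 113
Total out = 373 kmol/h; y_A = 116 / 373 = 0.311.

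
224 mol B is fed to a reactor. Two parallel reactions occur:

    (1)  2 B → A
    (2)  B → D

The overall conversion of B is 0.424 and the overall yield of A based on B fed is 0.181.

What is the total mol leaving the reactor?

Yield of A: 1ξ₁ / 224 = 0.181 → ξ₁ = 40.54 mol.
Conversion of B: 2ξ₁ + 1ξ₂ = 0.424 × 224 = 94.98 → ξ₂ = 13.89 mol.
Outlet amounts (n = n₀ + Σ ν·ξ):
  B: 224 − 2(40.54) − 1(13.89) = 129
  A: 0 + 1(40.54) = 40.54
  D: 0 + 1(13.89) = 13.89
Total out = 129 + 40.54 + 13.89 = 183.5 mol.

183 mol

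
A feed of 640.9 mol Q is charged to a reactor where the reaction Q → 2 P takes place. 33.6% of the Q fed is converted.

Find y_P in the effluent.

Q reacted = 0.336 × 640.9 = 215.3 mol; ν_Q = −1, so ξ = 215.3/1 = 215.3 mol.
Outlet amounts (n = n₀ + ν ξ):
  Q: 640.9 − 1(215.3) = 425.6
  P: 0 + 2(215.3) = 430.7
Total out = 856.2 mol; y_P = 430.7 / 856.2 = 0.503.

0.503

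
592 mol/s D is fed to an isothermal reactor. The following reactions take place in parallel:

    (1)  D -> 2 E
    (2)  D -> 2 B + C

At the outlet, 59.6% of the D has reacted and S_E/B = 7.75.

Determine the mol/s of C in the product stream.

40.3 mol/s

Conversion of D: D consumed = 0.596 × 592 = 352.8 mol/s = 1ξ₁ + 1ξ₂.
Selectivity: 2ξ₁ / (2ξ₂) = 7.75 → ξ₁ = 7.75 ξ₂.
Substitute: (1·7.75 + 1) ξ₂ = 352.8 → ξ₂ = 40.32 mol/s, ξ₁ = 312.5 mol/s.
Outlet amounts (n = n₀ + Σ ν·ξ):
  D: 592 − 1(312.5) − 1(40.32) = 239.2
  E: 0 + 2(312.5) = 625
  B: 0 + 2(40.32) = 80.65
  C: 0 + 1(40.32) = 40.32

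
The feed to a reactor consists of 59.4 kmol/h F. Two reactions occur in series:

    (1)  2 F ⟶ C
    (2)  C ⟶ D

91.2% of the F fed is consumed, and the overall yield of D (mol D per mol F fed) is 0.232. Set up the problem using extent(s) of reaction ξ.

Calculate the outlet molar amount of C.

Conversion of F: F consumed = 2ξ₁ = 0.912 × 59.4 → ξ₁ = 27.09 kmol/h.
Yield of D: 1ξ₂ / 59.4 = 0.232 → ξ₂ = 13.78 kmol/h.
Outlet amounts (n = n₀ + Σ ν·ξ):
  F: 59.4 − 2(27.09) = 5.227
  C: 0 + 1(27.09) − 1(13.78) = 13.31
  D: 0 + 1(13.78) = 13.78

13.3 kmol/h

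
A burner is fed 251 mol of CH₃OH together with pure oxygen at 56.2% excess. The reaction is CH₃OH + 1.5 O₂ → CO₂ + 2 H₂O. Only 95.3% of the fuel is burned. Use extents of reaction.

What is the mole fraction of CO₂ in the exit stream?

0.25

Stoichiometric O₂ = 1.5 × 251 = 376.5 mol; O₂ fed = 376.5 × 1.562 = 588.1 mol.
Fuel reacted = 0.953 × 251 → ξ = 239.2 mol.
Outlet (n = n₀ + ν ξ):
  CH₃OH: 251 − 1(239.2) = 11.8
  O₂: 588.1 − 1.5(239.2) = 229.3
  CO₂: 0 + 1(239.2) = 239.2
  H₂O: 0 + 2(239.2) = 478.4
Total out = 958.7 mol; y_CO₂ = 239.2 / 958.7 = 0.2495.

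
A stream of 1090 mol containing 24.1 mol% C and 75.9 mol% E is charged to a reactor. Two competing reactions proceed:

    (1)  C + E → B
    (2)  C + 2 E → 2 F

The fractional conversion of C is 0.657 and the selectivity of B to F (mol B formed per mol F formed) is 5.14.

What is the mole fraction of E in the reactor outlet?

Conversion of C: C consumed = 0.657 × 262.7 = 172.6 mol = 1ξ₁ + 1ξ₂.
Selectivity: 1ξ₁ / (2ξ₂) = 5.14 → ξ₁ = 10.28 ξ₂.
Substitute: (1·10.28 + 1) ξ₂ = 172.6 → ξ₂ = 15.3 mol, ξ₁ = 157.3 mol.
Outlet amounts (n = n₀ + Σ ν·ξ):
  C: 262.7 − 1(157.3) − 1(15.3) = 90.1
  E: 827.3 − 1(157.3) − 2(15.3) = 639.4
  B: 0 + 1(157.3) = 157.3
  F: 0 + 2(15.3) = 30.6
Total out = 917.4 mol; y_E = 639.4 / 917.4 = 0.697.

0.697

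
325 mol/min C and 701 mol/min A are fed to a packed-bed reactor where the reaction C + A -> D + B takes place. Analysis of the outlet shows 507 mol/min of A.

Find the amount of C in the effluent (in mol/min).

For A: n = n₀ − 1ξ → 507 = 701 − 1ξ, giving ξ = 194 mol/min.
Outlet amounts (n = n₀ + ν ξ):
  C: 325 − 1(194) = 131
  A: 701 − 1(194) = 507
  D: 0 + 1(194) = 194
  B: 0 + 1(194) = 194

131 mol/min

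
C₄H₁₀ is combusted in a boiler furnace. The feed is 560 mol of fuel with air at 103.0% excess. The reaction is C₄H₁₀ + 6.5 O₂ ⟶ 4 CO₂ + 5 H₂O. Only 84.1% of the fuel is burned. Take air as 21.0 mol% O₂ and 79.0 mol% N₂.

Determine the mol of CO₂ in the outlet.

1880 mol

Stoichiometric O₂ = 6.5 × 560 = 3640 mol; O₂ fed = 3640 × 2.030 = 7389 mol.
N₂ fed = 7389 × 79/21 = 27800 mol.
Fuel reacted = 0.841 × 560 → ξ = 471 mol.
Outlet (n = n₀ + ν ξ):
  C₄H₁₀: 560 − 1(471) = 89.04
  O₂: 7389 − 6.5(471) = 4328
  N₂: 27800 (inert)
  CO₂: 0 + 4(471) = 1884
  H₂O: 0 + 5(471) = 2355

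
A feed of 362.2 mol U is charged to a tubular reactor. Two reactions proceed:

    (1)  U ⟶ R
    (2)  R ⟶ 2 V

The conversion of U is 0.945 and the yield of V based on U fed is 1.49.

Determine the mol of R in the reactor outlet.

72.4 mol

Conversion of U: U consumed = 1ξ₁ = 0.945 × 362.2 → ξ₁ = 342.3 mol.
Yield of V: 2ξ₂ / 362.2 = 1.49 → ξ₂ = 269.8 mol.
Outlet amounts (n = n₀ + Σ ν·ξ):
  U: 362.2 − 1(342.3) = 19.92
  R: 0 + 1(342.3) − 1(269.8) = 72.44
  V: 0 + 2(269.8) = 539.7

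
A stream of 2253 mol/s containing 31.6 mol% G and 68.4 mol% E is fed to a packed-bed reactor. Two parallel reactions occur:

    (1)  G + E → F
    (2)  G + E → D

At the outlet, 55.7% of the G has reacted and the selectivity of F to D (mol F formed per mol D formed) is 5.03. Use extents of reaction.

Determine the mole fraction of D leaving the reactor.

Conversion of G: G consumed = 0.557 × 711.9 = 396.6 mol/s = 1ξ₁ + 1ξ₂.
Selectivity: 1ξ₁ / (1ξ₂) = 5.03 → ξ₁ = 5.03 ξ₂.
Substitute: (1·5.03 + 1) ξ₂ = 396.6 → ξ₂ = 65.76 mol/s, ξ₁ = 330.8 mol/s.
Outlet amounts (n = n₀ + Σ ν·ξ):
  G: 711.9 − 1(330.8) − 1(65.76) = 315.4
  E: 1541 − 1(330.8) − 1(65.76) = 1144
  F: 0 + 1(330.8) = 330.8
  D: 0 + 1(65.76) = 65.76
Total out = 1856 mol/s; y_D = 65.76 / 1856 = 0.03542.

0.0354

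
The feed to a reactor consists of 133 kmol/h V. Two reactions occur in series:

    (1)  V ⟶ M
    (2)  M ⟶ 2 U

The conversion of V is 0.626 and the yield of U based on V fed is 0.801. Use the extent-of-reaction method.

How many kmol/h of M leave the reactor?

30 kmol/h

Conversion of V: V consumed = 1ξ₁ = 0.626 × 133 → ξ₁ = 83.26 kmol/h.
Yield of U: 2ξ₂ / 133 = 0.801 → ξ₂ = 53.27 kmol/h.
Outlet amounts (n = n₀ + Σ ν·ξ):
  V: 133 − 1(83.26) = 49.74
  M: 0 + 1(83.26) − 1(53.27) = 29.99
  U: 0 + 2(53.27) = 106.5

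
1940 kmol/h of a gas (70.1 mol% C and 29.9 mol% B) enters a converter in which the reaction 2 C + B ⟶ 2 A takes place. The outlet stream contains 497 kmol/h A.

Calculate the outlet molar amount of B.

332 kmol/h

For A: n = n₀ + 2ξ → 497 = 0 + 2ξ, giving ξ = 248.5 kmol/h.
Outlet amounts (n = n₀ + ν ξ):
  C: 1360 − 2(248.5) = 862.9
  B: 580.1 − 1(248.5) = 331.6
  A: 0 + 2(248.5) = 497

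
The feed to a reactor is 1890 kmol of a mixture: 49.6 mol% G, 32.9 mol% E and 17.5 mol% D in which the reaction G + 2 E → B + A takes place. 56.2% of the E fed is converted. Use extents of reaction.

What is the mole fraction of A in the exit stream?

E reacted = 0.562 × 621.8 = 349.5 kmol; ν_E = −2, so ξ = 349.5/2 = 174.7 kmol.
Outlet amounts (n = n₀ + ν ξ):
  G: 937.4 − 1(174.7) = 762.7
  E: 621.8 − 2(174.7) = 272.4
  B: 0 + 1(174.7) = 174.7
  A: 0 + 1(174.7) = 174.7
  D: 330.8 (inert)
Total out = 1715 kmol; y_A = 174.7 / 1715 = 0.1019.

0.102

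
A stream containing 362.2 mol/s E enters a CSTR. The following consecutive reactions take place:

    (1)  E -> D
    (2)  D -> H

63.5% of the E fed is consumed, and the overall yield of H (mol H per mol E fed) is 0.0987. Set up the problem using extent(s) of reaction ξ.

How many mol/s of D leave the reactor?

194 mol/s

Conversion of E: E consumed = 1ξ₁ = 0.635 × 362.2 → ξ₁ = 230 mol/s.
Yield of H: 1ξ₂ / 362.2 = 0.0987 → ξ₂ = 35.75 mol/s.
Outlet amounts (n = n₀ + Σ ν·ξ):
  E: 362.2 − 1(230) = 132.2
  D: 0 + 1(230) − 1(35.75) = 194.2
  H: 0 + 1(35.75) = 35.75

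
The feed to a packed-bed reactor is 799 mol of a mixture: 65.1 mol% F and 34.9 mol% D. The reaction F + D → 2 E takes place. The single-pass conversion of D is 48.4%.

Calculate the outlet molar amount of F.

D reacted = 0.484 × 278.9 = 135 mol; ν_D = −1, so ξ = 135/1 = 135 mol.
Outlet amounts (n = n₀ + ν ξ):
  F: 520.1 − 1(135) = 385.2
  D: 278.9 − 1(135) = 143.9
  E: 0 + 2(135) = 269.9

385 mol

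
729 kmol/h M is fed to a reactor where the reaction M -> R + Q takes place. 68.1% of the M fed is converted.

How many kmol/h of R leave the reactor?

M reacted = 0.681 × 729 = 496.4 kmol/h; ν_M = −1, so ξ = 496.4/1 = 496.4 kmol/h.
Outlet amounts (n = n₀ + ν ξ):
  M: 729 − 1(496.4) = 232.6
  R: 0 + 1(496.4) = 496.4
  Q: 0 + 1(496.4) = 496.4

496 kmol/h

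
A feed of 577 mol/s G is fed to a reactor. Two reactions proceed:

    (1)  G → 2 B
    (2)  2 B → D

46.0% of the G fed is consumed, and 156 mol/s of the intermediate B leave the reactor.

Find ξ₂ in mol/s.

ξ₂ = 187 mol/s

Conversion of G: G consumed = 1ξ₁ = 0.46 × 577 → ξ₁ = 265.4 mol/s.
B balance: n_B = 0 + 2ξ₁ − 2ξ₂ = 156 → ξ₂ = (2·265.4 − 156)/2 = 187.4 mol/s.
Outlet amounts (n = n₀ + Σ ν·ξ):
  G: 577 − 1(265.4) = 311.6
  B: 0 + 2(265.4) − 2(187.4) = 156
  D: 0 + 1(187.4) = 187.4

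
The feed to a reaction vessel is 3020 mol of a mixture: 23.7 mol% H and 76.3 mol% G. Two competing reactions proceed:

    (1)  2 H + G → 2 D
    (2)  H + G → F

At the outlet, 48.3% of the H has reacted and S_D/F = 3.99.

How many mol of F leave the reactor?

69.3 mol

Conversion of H: H consumed = 0.483 × 715.7 = 345.7 mol = 2ξ₁ + 1ξ₂.
Selectivity: 2ξ₁ / (1ξ₂) = 3.99 → ξ₁ = 1.995 ξ₂.
Substitute: (2·1.995 + 1) ξ₂ = 345.7 → ξ₂ = 69.28 mol, ξ₁ = 138.2 mol.
Outlet amounts (n = n₀ + Σ ν·ξ):
  H: 715.7 − 2(138.2) − 1(69.28) = 370
  G: 2304 − 1(138.2) − 1(69.28) = 2097
  D: 0 + 2(138.2) = 276.4
  F: 0 + 1(69.28) = 69.28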